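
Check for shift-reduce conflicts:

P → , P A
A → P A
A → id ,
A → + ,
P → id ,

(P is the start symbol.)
No shift-reduce conflicts

A shift-reduce conflict occurs when an LR(0) state has both:
  - a complete (reduce) item [A → α .] (dot at the end), and
  - a shift item [B → β . c γ] (dot before a terminal).

Augment with P' → P and build the canonical LR(0) collection (I0 = CLOSURE({[P' → . P]}), then GOTO on every symbol after a dot until no new states appear). It has 13 states:
  I0: { [P → . , P A], [P → . id ,], [P' → . P] }  — shift
  I1: { [P → , . P A], [P → . , P A], [P → . id ,] }  — shift
  I2: { [P' → P .] }  — accept
  I3: { [P → id . ,] }  — shift
  I4: { [P → id , .] }  — reduce
  I5: { [A → . + ,], [A → . P A], [A → . id ,], [P → , P . A], [P → . , P A], [P → . id ,] }  — shift
  I6: { [A → + . ,] }  — shift
  I7: { [P → , P A .] }  — reduce
  I8: { [A → . + ,], [A → . P A], [A → . id ,], [A → P . A], [P → . , P A], [P → . id ,] }  — shift
  I9: { [A → id . ,], [P → id . ,] }  — shift
  I10: { [A → id , .], [P → id , .] }  — 2 reduces
  I11: { [A → P A .] }  — reduce
  I12: { [A → + , .] }  — reduce

No state contains both a complete item and a shift item.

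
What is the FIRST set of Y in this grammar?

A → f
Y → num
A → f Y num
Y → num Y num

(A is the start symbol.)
{ 'num' }

To compute FIRST(Y), examine every production with Y on the left-hand side, reading each right-hand side left to right until a non-nullable symbol is reached.

From Y → num:
  - num is a terminal: add 'num' and stop
From Y → num Y num:
  - num is a terminal: add 'num' and stop

Collecting: FIRST(Y) = { 'num' }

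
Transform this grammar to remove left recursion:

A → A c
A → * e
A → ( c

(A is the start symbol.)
A is directly left-recursive. The standard transformation for
  A → A α₁ | ... | A α_m | β₁ | ... | β_n
is
  A  → β₁ A' | ... | β_n A'
  A' → α₁ A' | ... | α_m A' | ε

A → * e becomes A → * e A'
A → ( c becomes A → ( c A'
A → A c becomes A' → c A'
Add A' → ε

Resulting grammar:
A → * e A'
A → ( c A'
A' → c A'
A' → ε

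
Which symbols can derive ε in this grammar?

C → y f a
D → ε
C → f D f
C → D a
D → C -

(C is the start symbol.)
ε-productions: D → ε
So D is immediately nullable.
No further non-terminal can be added: every production for the remaining non-terminals contains a terminal or a non-nullable non-terminal.
Nullable = { 'D' }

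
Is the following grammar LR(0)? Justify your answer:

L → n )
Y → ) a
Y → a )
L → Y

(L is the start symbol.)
Yes, the grammar is LR(0)

Augment with L' → L and build the canonical LR(0) collection (I0 = CLOSURE({[L' → . L]}), then GOTO on every symbol after a dot until no new states appear). It has 9 states:
  I0: { [L → . Y], [L → . n )], [L' → . L], [Y → . ) a], [Y → . a )] }  — shift
  I1: { [Y → ) . a] }  — shift
  I2: { [L' → L .] }  — accept
  I3: { [L → Y .] }  — reduce
  I4: { [Y → a . )] }  — shift
  I5: { [L → n . )] }  — shift
  I6: { [L → n ) .] }  — reduce
  I7: { [Y → a ) .] }  — reduce
  I8: { [Y → ) a .] }  — reduce

Every state is either a pure shift/goto state or contains exactly one complete item and nothing to shift — no conflicts. The grammar is LR(0).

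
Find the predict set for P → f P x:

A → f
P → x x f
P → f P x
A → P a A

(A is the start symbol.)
PREDICT(P → f P x) = (FIRST(RHS) \ {ε}) ∪ (FOLLOW(P) if ε ∈ FIRST(RHS), i.e. RHS ⇒* ε)
FIRST(f P x) = { 'f' }
ε ∉ FIRST(f P x), so FOLLOW(P) is not added.
PREDICT(P → f P x) = { 'f' }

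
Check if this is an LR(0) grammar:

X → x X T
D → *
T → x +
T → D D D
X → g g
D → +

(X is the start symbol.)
Yes, the grammar is LR(0)

Augment with X' → X and build the canonical LR(0) collection (I0 = CLOSURE({[X' → . X]}), then GOTO on every symbol after a dot until no new states appear). It has 14 states:
  I0: { [X → . g g], [X → . x X T], [X' → . X] }  — shift
  I1: { [X' → X .] }  — accept
  I2: { [X → g . g] }  — shift
  I3: { [X → . g g], [X → . x X T], [X → x . X T] }  — shift
  I4: { [D → . *], [D → . +], [T → . D D D], [T → . x +], [X → x X . T] }  — shift
  I5: { [D → * .] }  — reduce
  I6: { [D → + .] }  — reduce
  I7: { [D → . *], [D → . +], [T → D . D D] }  — shift
  I8: { [X → x X T .] }  — reduce
  I9: { [T → x . +] }  — shift
  I10: { [T → x + .] }  — reduce
  I11: { [D → . *], [D → . +], [T → D D . D] }  — shift
  I12: { [T → D D D .] }  — reduce
  I13: { [X → g g .] }  — reduce

Every state is either a pure shift/goto state or contains exactly one complete item and nothing to shift — no conflicts. The grammar is LR(0).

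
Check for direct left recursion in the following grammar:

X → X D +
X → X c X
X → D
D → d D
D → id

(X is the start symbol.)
Yes, X is left-recursive

Direct left recursion occurs when N → N α for some non-terminal N (the right-hand side begins with the left-hand side itself).

X → X D +: LEFT RECURSIVE (starts with X)
X → X c X: LEFT RECURSIVE (starts with X)
X → D: starts with D
D → d D: starts with d
D → id: starts with id

The grammar has direct left recursion on: X.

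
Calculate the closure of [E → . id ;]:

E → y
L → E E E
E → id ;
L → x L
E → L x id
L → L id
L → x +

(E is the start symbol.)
{ [E → . id ;] }

Start with: [E → . id ;]
The dot precedes the terminal id, so nothing is added.

CLOSURE = { [E → . id ;] }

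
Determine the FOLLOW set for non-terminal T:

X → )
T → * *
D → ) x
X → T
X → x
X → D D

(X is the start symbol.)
{ $ }

To compute FOLLOW(T), find every occurrence of T on a right-hand side N → α T β: add FIRST(β) \ {ε}, and if β is empty or nullable also add FOLLOW(N). Iterate to a fixed point.

In X → T: T is at the end, add FOLLOW(X)

The FOLLOW sets referred to above (computed the same way, to a fixed point):
  FOLLOW(X) = { $ }

Taking the union: FOLLOW(T) = { $ }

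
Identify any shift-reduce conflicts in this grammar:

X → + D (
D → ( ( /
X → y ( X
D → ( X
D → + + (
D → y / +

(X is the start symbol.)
No shift-reduce conflicts

Augment with X' → X and build the canonical LR(0) collection (I0 = CLOSURE({[X' → . X]}), then GOTO on every symbol after a dot until no new states appear). It has 18 states:
  I0: { [X → . + D (], [X → . y ( X], [X' → . X] }  — shift
  I1: { [D → . ( ( /], [D → . ( X], [D → . + + (], [D → . y / +], [X → + . D (] }  — shift
  I2: { [X' → X .] }  — accept
  I3: { [X → y . ( X] }  — shift
  I4: { [X → . + D (], [X → . y ( X], [X → y ( . X] }  — shift
  I5: { [X → y ( X .] }  — reduce
  I6: { [D → ( . ( /], [D → ( . X], [X → . + D (], [X → . y ( X] }  — shift
  I7: { [D → + . + (] }  — shift
  I8: { [X → + D . (] }  — shift
  I9: { [D → y . / +] }  — shift
  I10: { [D → y / . +] }  — shift
  I11: { [D → y / + .] }  — reduce
  I12: { [X → + D ( .] }  — reduce
  I13: { [D → + + . (] }  — shift
  I14: { [D → + + ( .] }  — reduce
  I15: { [D → ( ( . /] }  — shift
  I16: { [D → ( X .] }  — reduce
  I17: { [D → ( ( / .] }  — reduce

No state contains both a complete item and a shift item.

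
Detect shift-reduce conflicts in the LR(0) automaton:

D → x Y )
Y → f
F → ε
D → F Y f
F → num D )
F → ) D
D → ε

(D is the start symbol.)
Yes — I0: [D → .] vs [D → . x Y )]; I1: [D → .] vs [D → . x Y )]; I4: [D → .] vs [D → . x Y )]

Augment with D' → D and build the canonical LR(0) collection (I0 = CLOSURE({[D' → . D]}), then GOTO on every symbol after a dot until no new states appear). It has 14 states:
  I0: { [D → . F Y f], [D → . x Y )], [D → .], [D' → . D], [F → . ) D], [F → . num D )], [F → .] }  — shift, 2 reduces
  I1: { [D → . F Y f], [D → . x Y )], [D → .], [F → ) . D], [F → . ) D], [F → . num D )], [F → .] }  — shift, 2 reduces
  I2: { [D' → D .] }  — accept
  I3: { [D → F . Y f], [Y → . f] }  — shift
  I4: { [D → . F Y f], [D → . x Y )], [D → .], [F → . ) D], [F → . num D )], [F → .], [F → num . D )] }  — shift, 2 reduces
  I5: { [D → x . Y )], [Y → . f] }  — shift
  I6: { [D → x Y . )] }  — shift
  I7: { [Y → f .] }  — reduce
  I8: { [D → x Y ) .] }  — reduce
  I9: { [F → num D . )] }  — shift
  I10: { [F → num D ) .] }  — reduce
  I11: { [D → F Y . f] }  — shift
  I12: { [D → F Y f .] }  — reduce
  I13: { [F → ) D .] }  — reduce

I0 contains reduce items [D → .], [F → .] and shift items [D → . x Y )], [F → . ) D], [F → . num D )] — shift-reduce conflict.
I1 contains reduce items [D → .], [F → .] and shift items [D → . x Y )], [F → . ) D], [F → . num D )] — shift-reduce conflict.
I4 contains reduce items [D → .], [F → .] and shift items [D → . x Y )], [F → . ) D], [F → . num D )] — shift-reduce conflict.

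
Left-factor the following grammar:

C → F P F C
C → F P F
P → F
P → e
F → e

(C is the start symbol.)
C → F P F C'
C' → C
C' → ε
P → F
P → e
F → e

Left-factoring transforms A → αβ₁ | αβ₂ into A → αA' and A' → β₁ | β₂
(α is the longest common prefix among the alternatives). Repeat until
no nonterminal has two alternatives with a common prefix.

Round 1: C has alternatives sharing prefix 'F P F'. Introduce C': C → F P F C'
  Add: C' → C
  Add: C' → ε

No remaining common prefixes — done.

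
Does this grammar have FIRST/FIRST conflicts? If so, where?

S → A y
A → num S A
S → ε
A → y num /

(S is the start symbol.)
FIRST sets of the non-terminals at (or reachable through a nullable prefix from) the front of some alternative:
  FIRST(A) = { 'num', 'y' }

Productions for S:
  S → A y: FIRST = { 'num', 'y' }
  S → ε: FIRST = { ε }
Productions for A:
  A → num S A: FIRST = { 'num' }
  A → y num /: FIRST = { 'y' }

All alternatives of each non-terminal have pairwise disjoint FIRST sets.

Answer: No FIRST/FIRST conflicts.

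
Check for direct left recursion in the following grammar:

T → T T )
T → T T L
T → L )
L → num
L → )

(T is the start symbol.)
Yes, T is left-recursive

Direct left recursion occurs when N → N α for some non-terminal N (the right-hand side begins with the left-hand side itself).

T → T T ): LEFT RECURSIVE (starts with T)
T → T T L: LEFT RECURSIVE (starts with T)
T → L ): starts with L
L → num: starts with num
L → ): starts with ')'

The grammar has direct left recursion on: T.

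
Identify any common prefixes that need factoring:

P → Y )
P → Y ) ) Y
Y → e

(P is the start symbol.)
Left-factoring is needed when two productions for the same non-terminal
share a common prefix on the right-hand side.

Productions for P:
  P → Y )
  P → Y ) ) Y

Found common prefix 'Y )' in productions for P

Answer: Yes, P has productions with common prefix 'Y )'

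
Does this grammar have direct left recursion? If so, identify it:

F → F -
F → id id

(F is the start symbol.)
Yes, F is left-recursive

F → F -: LEFT RECURSIVE (starts with F)
F → id id: starts with id

The grammar has direct left recursion on: F.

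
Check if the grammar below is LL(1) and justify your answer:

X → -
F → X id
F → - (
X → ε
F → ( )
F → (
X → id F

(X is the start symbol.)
No. Predict set conflict for X: { 'id' }

A grammar is LL(1) if for each non-terminal N with multiple productions, the predict sets of those productions are pairwise disjoint, where PREDICT(N → α) = (FIRST(α) \ {ε}) ∪ (FOLLOW(N) if α ⇒* ε).

Relevant sets:
  FIRST(X) = { '-', 'id', ε }
  FOLLOW(X) = { $, 'id' }

For X:
  PREDICT(X → '-') = { '-' }
  PREDICT(X → ε) = { $, 'id' }
  PREDICT(X → id F) = { 'id' }
For F:
  PREDICT(F → X id) = { '-', 'id' }
  PREDICT(F → '-' '(') = { '-' }
  PREDICT(F → '(' ')') = { '(' }
  PREDICT(F → '(') = { '(' }

Conflict found: Predict set conflict for X: { 'id' }
The grammar is NOT LL(1).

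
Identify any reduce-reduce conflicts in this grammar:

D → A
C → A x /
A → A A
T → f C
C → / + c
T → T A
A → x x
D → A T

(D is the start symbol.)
No reduce-reduce conflicts

A reduce-reduce conflict occurs when an LR(0) state has two complete items [A → α .] and [B → β .] — both call for a reduction, and with no lookahead the parser cannot choose between them.

Augment with D' → D and build the canonical LR(0) collection (I0 = CLOSURE({[D' → . D]}), then GOTO on every symbol after a dot until no new states appear). It has 16 states:
  I0: { [A → . A A], [A → . x x], [D → . A T], [D → . A], [D' → . D] }  — shift
  I1: { [A → . A A], [A → . x x], [A → A . A], [D → A . T], [D → A .], [T → . T A], [T → . f C] }  — shift, reduce
  I2: { [D' → D .] }  — accept
  I3: { [A → x . x] }  — shift
  I4: { [A → x x .] }  — reduce
  I5: { [A → . A A], [A → . x x], [A → A . A], [A → A A .] }  — shift, reduce
  I6: { [A → . A A], [A → . x x], [D → A T .], [T → T . A] }  — shift, reduce
  I7: { [A → . A A], [A → . x x], [C → . / + c], [C → . A x /], [T → f . C] }  — shift
  I8: { [C → / . + c] }  — shift
  I9: { [A → . A A], [A → . x x], [A → A . A], [C → A . x /] }  — shift
  I10: { [T → f C .] }  — reduce
  I11: { [A → x . x], [C → A x . /] }  — shift
  I12: { [C → A x / .] }  — reduce
  I13: { [C → / + . c] }  — shift
  I14: { [C → / + c .] }  — reduce
  I15: { [A → . A A], [A → . x x], [A → A . A], [T → T A .] }  — shift, reduce

No state contains more than one complete item.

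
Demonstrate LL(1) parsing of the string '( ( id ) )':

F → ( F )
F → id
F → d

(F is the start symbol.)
Stack is shown with the top on the left.

Stack      Input         Action
-------------------------------
F $        ( ( id ) ) $  output F → ( F )
( F ) $    ( ( id ) ) $  match '('
F ) $      ( id ) ) $    output F → ( F )
( F ) ) $  ( id ) ) $    match '('
F ) ) $    id ) ) $      output F → id
id ) ) $   id ) ) $      match 'id'
) ) $      ) ) $         match ')'
) $        ) $           match ')'
$          $             accept

The string is accepted.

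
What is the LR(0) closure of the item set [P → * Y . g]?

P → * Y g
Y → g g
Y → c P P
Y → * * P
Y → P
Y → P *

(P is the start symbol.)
{ [P → * Y . g] }

To compute CLOSURE, for each item [A → α.Bβ] where B is a non-terminal, add [B → .γ] for all productions B → γ; repeat for the newly added items until nothing changes.

Start with: [P → * Y . g]
The dot precedes the terminal g, so nothing is added.

CLOSURE = { [P → * Y . g] }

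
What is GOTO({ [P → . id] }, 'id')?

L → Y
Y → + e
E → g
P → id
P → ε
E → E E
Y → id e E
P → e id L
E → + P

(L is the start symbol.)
GOTO(I, 'id') = CLOSURE({ [A → αX.β] : [A → α.Xβ] ∈ I, X = 'id' })

Items with dot before 'id', with the dot advanced:
  [P → . id] → [P → id .]
Closure adds nothing (no advanced item has the dot before a non-terminal).

GOTO = { [P → id .] }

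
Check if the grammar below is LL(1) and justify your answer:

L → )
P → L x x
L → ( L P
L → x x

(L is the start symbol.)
A grammar is LL(1) if for each non-terminal N with multiple productions, the predict sets of those productions are pairwise disjoint, where PREDICT(N → α) = (FIRST(α) \ {ε}) ∪ (FOLLOW(N) if α ⇒* ε).

For L:
  PREDICT(L → ')') = { ')' }
  PREDICT(L → '(' L P) = { '(' }
  PREDICT(L → x x) = { 'x' }
P has a single production, so nothing to check there.

All predict sets are disjoint. The grammar IS LL(1).

Answer: Yes, the grammar is LL(1).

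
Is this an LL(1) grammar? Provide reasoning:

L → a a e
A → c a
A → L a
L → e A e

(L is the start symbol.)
Yes, the grammar is LL(1).

A grammar is LL(1) if for each non-terminal N with multiple productions, the predict sets of those productions are pairwise disjoint, where PREDICT(N → α) = (FIRST(α) \ {ε}) ∪ (FOLLOW(N) if α ⇒* ε).

Relevant sets:
  FIRST(L) = { 'a', 'e' }

For L:
  PREDICT(L → a a e) = { 'a' }
  PREDICT(L → e A e) = { 'e' }
For A:
  PREDICT(A → c a) = { 'c' }
  PREDICT(A → L a) = { 'a', 'e' }

All predict sets are disjoint. The grammar IS LL(1).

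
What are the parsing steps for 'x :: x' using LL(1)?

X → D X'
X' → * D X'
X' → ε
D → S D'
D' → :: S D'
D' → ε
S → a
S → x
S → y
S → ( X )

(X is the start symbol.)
LL(1) parsing maintains a stack (initially the start symbol over $) and the input. At each step: if the stack top is a terminal, match it against the current input token; if it is a non-terminal N, replace it with the RHS of M[N, lookahead] (the unique production whose predict set contains the lookahead).

Stack is shown with the top on the left.

Stack         Input     Action
------------------------------
X $           x :: x $  output X → D X'
D X' $        x :: x $  output D → S D'
S D' X' $     x :: x $  output S → x
x D' X' $     x :: x $  match 'x'
D' X' $       :: x $    output D' → :: S D'
:: S D' X' $  :: x $    match '::'
S D' X' $     x $       output S → x
x D' X' $     x $       match 'x'
D' X' $       $         output D' → ε
X' $          $         output X' → ε
$             $         accept

The string is accepted.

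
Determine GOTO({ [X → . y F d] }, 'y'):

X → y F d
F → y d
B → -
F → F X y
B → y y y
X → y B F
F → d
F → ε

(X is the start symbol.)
GOTO(I, 'y') = CLOSURE({ [A → αX.β] : [A → α.Xβ] ∈ I, X = 'y' })

Items with dot before 'y', with the dot advanced:
  [X → . y F d] → [X → y . F d]
Closure of the advanced items:
  [X → y . F d] has the dot before F: add [F → . y d], [F → . F X y], [F → . d], [F → .]

GOTO = { [F → . F X y], [F → . d], [F → . y d], [F → .], [X → y . F d] }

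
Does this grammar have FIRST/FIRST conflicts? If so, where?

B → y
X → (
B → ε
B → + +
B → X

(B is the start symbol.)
No FIRST/FIRST conflicts.

A FIRST/FIRST conflict occurs when two productions N → α and N → β for the same non-terminal have FIRST(α) ∩ FIRST(β) ≠ ∅ (with ε ∈ FIRST of a nullable right-hand side, so two nullable alternatives also conflict).

FIRST sets of the non-terminals at (or reachable through a nullable prefix from) the front of some alternative:
  FIRST(X) = { '(' }

Productions for B:
  B → y: FIRST = { 'y' }
  B → ε: FIRST = { ε }
  B → + +: FIRST = { '+' }
  B → X: FIRST = { '(' }
X has only one production, so no FIRST/FIRST conflict is possible there.

All alternatives of each non-terminal have pairwise disjoint FIRST sets.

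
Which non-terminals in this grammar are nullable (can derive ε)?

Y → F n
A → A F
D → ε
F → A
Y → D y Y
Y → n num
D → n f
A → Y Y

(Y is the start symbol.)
{ 'D' }

A non-terminal is nullable if it can derive ε (the empty string): either it has an ε-production, or it has a production whose right-hand side consists entirely of nullable non-terminals.

ε-productions: D → ε
So D is immediately nullable.
No further non-terminal can be added: every production for the remaining non-terminals contains a terminal or a non-nullable non-terminal.
Nullable = { 'D' }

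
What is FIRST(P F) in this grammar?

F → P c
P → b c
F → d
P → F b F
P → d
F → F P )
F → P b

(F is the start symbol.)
{ 'b', 'd' }

FIRST sets of the non-terminals involved (from the grammar, by fixed-point iteration):
  FIRST(P) = { 'b', 'd' }

To compute FIRST(P F), process the symbols left to right:
Symbol P is a non-terminal. Add FIRST(P) \ {ε} = { 'b', 'd' }
P is not nullable (ε ∉ FIRST(P)), so stop here.
FIRST(P F) = { 'b', 'd' }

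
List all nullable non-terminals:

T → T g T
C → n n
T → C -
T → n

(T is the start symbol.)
A non-terminal is nullable if it can derive ε (the empty string): either it has an ε-production, or it has a production whose right-hand side consists entirely of nullable non-terminals.

There are no ε-productions, so no non-terminal can derive ε.
No non-terminals are nullable.

Answer: None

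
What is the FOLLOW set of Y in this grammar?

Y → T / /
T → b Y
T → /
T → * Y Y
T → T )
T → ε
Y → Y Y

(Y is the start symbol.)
{ $, ')', '*', '/', 'b' }

Y is the start symbol, so $ ∈ FOLLOW(Y).
In T → b Y: Y is at the end, add FOLLOW(T)
In T → * Y Y: Y is followed by Y, add FIRST(Y) \ {ε} = { ')', '*', '/', 'b' }
In T → * Y Y: Y is at the end, add FOLLOW(T)
In Y → Y Y: Y is followed by Y, add FIRST(Y) \ {ε} = { ')', '*', '/', 'b' }
In Y → Y Y: Y is at the end; this adds FOLLOW(Y) to itself — nothing new

The FOLLOW sets referred to above (computed the same way, to a fixed point):
  FOLLOW(T) = { ')', '/' }

Taking the union: FOLLOW(Y) = { $, ')', '*', '/', 'b' }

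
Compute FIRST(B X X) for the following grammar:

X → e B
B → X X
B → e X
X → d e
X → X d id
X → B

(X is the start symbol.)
{ 'd', 'e' }

FIRST sets of the non-terminals involved (from the grammar, by fixed-point iteration):
  FIRST(B) = { 'd', 'e' }

To compute FIRST(B X X), process the symbols left to right:
Symbol B is a non-terminal. Add FIRST(B) \ {ε} = { 'd', 'e' }
B is not nullable (ε ∉ FIRST(B)), so stop here.
FIRST(B X X) = { 'd', 'e' }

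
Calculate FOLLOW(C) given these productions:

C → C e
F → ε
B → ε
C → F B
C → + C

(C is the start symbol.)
To compute FOLLOW(C), find every occurrence of C on a right-hand side N → α C β: add FIRST(β) \ {ε}, and if β is empty or nullable also add FOLLOW(N). Iterate to a fixed point.

C is the start symbol, so $ ∈ FOLLOW(C).
In C → C e: C is followed by e, add FIRST(e) \ {ε} = { 'e' }
In C → + C: C is at the end; this adds FOLLOW(C) to itself — nothing new

Taking the union: FOLLOW(C) = { $, 'e' }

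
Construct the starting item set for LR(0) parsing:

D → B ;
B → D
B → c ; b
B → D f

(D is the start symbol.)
First, augment the grammar with D' → D
I₀ = CLOSURE({ [D' → . D] }):
  [D' → . D] has the dot before D: add [D → . B ;]
  [D → . B ;] has the dot before B: add [B → . D], [B → . c ; b], [B → . D f]
No further items can be added.

I₀ = { [B → . D f], [B → . D], [B → . c ; b], [D → . B ;], [D' → . D] }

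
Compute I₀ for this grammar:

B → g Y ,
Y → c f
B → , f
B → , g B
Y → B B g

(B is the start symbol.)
{ [B → . , f], [B → . , g B], [B → . g Y ,], [B' → . B] }

First, augment the grammar with B' → B
I₀ = CLOSURE({ [B' → . B] }):
  [B' → . B] has the dot before B: add [B → . g Y ,], [B → . , f], [B → . , g B]
No further items can be added.

I₀ = { [B → . , f], [B → . , g B], [B → . g Y ,], [B' → . B] }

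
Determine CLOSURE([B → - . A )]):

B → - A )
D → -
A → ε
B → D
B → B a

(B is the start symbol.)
{ [A → .], [B → - . A )] }

Start with: [B → - . A )]
  [B → - . A )] has the dot before A: add [A → .]
No further items can be added.

CLOSURE = { [A → .], [B → - . A )] }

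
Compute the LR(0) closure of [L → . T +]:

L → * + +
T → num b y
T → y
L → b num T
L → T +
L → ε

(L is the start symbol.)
{ [L → . T +], [T → . num b y], [T → . y] }

To compute CLOSURE, for each item [A → α.Bβ] where B is a non-terminal, add [B → .γ] for all productions B → γ; repeat for the newly added items until nothing changes.

Start with: [L → . T +]
  [L → . T +] has the dot before T: add [T → . num b y], [T → . y]
No further items can be added.

CLOSURE = { [L → . T +], [T → . num b y], [T → . y] }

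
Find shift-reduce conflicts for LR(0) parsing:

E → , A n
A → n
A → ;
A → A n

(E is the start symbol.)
No shift-reduce conflicts

A shift-reduce conflict occurs when an LR(0) state has both:
  - a complete (reduce) item [A → α .] (dot at the end), and
  - a shift item [B → β . c γ] (dot before a terminal).

Augment with E' → E and build the canonical LR(0) collection (I0 = CLOSURE({[E' → . E]}), then GOTO on every symbol after a dot until no new states appear). It has 7 states:
  I0: { [E → . , A n], [E' → . E] }  — shift
  I1: { [A → . ;], [A → . A n], [A → . n], [E → , . A n] }  — shift
  I2: { [E' → E .] }  — accept
  I3: { [A → ; .] }  — reduce
  I4: { [A → A . n], [E → , A . n] }  — shift
  I5: { [A → n .] }  — reduce
  I6: { [A → A n .], [E → , A n .] }  — 2 reduces

No state contains both a complete item and a shift item.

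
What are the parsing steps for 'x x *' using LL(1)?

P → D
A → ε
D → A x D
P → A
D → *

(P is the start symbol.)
Stack is shown with the top on the left.

Stack    Input    Action
------------------------
P $      x x * $  output P → D
D $      x x * $  output D → A x D
A x D $  x x * $  output A → ε
x D $    x x * $  match 'x'
D $      x * $    output D → A x D
A x D $  x * $    output A → ε
x D $    x * $    match 'x'
D $      * $      output D → *
* $      * $      match '*'
$        $        accept

The string is accepted.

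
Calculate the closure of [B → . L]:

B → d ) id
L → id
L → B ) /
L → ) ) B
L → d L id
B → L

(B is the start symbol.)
{ [B → . L], [B → . d ) id], [L → . ) ) B], [L → . B ) /], [L → . d L id], [L → . id] }

Start with: [B → . L]
  [B → . L] has the dot before L: add [L → . id], [L → . B ) /], [L → . ) ) B], [L → . d L id]
  [L → . B ) /] has the dot before B: add [B → . d ) id]
No further items can be added.

CLOSURE = { [B → . L], [B → . d ) id], [L → . ) ) B], [L → . B ) /], [L → . d L id], [L → . id] }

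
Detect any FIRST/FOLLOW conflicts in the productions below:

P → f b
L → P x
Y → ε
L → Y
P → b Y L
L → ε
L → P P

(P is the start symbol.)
Yes. L → P x with FOLLOW(L) on { 'b', 'f' }; L → P P with FOLLOW(L) on { 'b', 'f' }

A FIRST/FOLLOW conflict occurs when a non-terminal N has a nullable alternative N → β (β ⇒* ε) and another alternative N → α with FIRST(α) ∩ FOLLOW(N) ≠ ∅: on such a lookahead the parser cannot decide between expanding α and letting N vanish via β.

Nullable non-terminals: L, Y.
FIRST sets used below: FIRST(P) = { 'b', 'f' }, FIRST(Y) = { ε }

L: nullable alternative(s) L → Y, L → ε; FOLLOW(L) = { $, 'b', 'f', 'x' }
  L → P x: FIRST \ {ε} = { 'b', 'f' } — overlaps FOLLOW(L) on { 'b', 'f' }: CONFLICT
  L → Y: FIRST \ {ε} = { } — disjoint from FOLLOW(L)
  L → ε: FIRST \ {ε} = { } — disjoint from FOLLOW(L)
  L → P P: FIRST \ {ε} = { 'b', 'f' } — overlaps FOLLOW(L) on { 'b', 'f' }: CONFLICT
Y has a nullable alternative but only one production, so nothing to check.

P has no nullable alternative, so no FIRST/FOLLOW check is needed there.

So the grammar has 2 FIRST/FOLLOW conflicts (marked CONFLICT above).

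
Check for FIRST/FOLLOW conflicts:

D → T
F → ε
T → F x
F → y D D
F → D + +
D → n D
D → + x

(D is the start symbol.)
Yes. F → D '+' '+' with FOLLOW(F) on { 'x' }

A FIRST/FOLLOW conflict occurs when a non-terminal N has a nullable alternative N → β (β ⇒* ε) and another alternative N → α with FIRST(α) ∩ FOLLOW(N) ≠ ∅: on such a lookahead the parser cannot decide between expanding α and letting N vanish via β.

Nullable non-terminals: F.
FIRST sets used below: FIRST(D) = { '+', 'n', 'x', 'y' }

F: nullable alternative(s) F → ε; FOLLOW(F) = { 'x' }
  F → ε: FIRST \ {ε} = { } — this is the only nullable alternative, skip
  F → y D D: FIRST \ {ε} = { 'y' } — disjoint from FOLLOW(F)
  F → D + +: FIRST \ {ε} = { '+', 'n', 'x', 'y' } — overlaps FOLLOW(F) on { 'x' }: CONFLICT

D, T have no nullable alternative, so no FIRST/FOLLOW check is needed there.

So the grammar has 1 FIRST/FOLLOW conflict (marked CONFLICT above).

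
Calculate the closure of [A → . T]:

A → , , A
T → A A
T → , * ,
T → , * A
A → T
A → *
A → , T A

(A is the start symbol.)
Start with: [A → . T]
  [A → . T] has the dot before T: add [T → . A A], [T → . , * ,], [T → . , * A]
  [T → . A A] has the dot before A: add [A → . , , A], [A → . *], [A → . , T A]
No further items can be added.

CLOSURE = { [A → . *], [A → . , , A], [A → . , T A], [A → . T], [T → . , * ,], [T → . , * A], [T → . A A] }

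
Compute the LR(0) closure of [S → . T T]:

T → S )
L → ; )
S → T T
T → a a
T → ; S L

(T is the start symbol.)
{ [S → . T T], [T → . ; S L], [T → . S )], [T → . a a] }

To compute CLOSURE, for each item [A → α.Bβ] where B is a non-terminal, add [B → .γ] for all productions B → γ; repeat for the newly added items until nothing changes.

Start with: [S → . T T]
  [S → . T T] has the dot before T: add [T → . S )], [T → . a a], [T → . ; S L]
  [T → . S )] has the dot before S: all S-items already present
No further items can be added.

CLOSURE = { [S → . T T], [T → . ; S L], [T → . S )], [T → . a a] }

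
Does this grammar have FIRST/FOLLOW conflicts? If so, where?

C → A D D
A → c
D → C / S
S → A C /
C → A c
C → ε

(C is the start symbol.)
Nullable non-terminals: C.
FIRST sets used below: FIRST(A) = { 'c' }

C: nullable alternative(s) C → ε; FOLLOW(C) = { $, '/' }
  C → A D D: FIRST \ {ε} = { 'c' } — disjoint from FOLLOW(C)
  C → A c: FIRST \ {ε} = { 'c' } — disjoint from FOLLOW(C)
  C → ε: FIRST \ {ε} = { } — this is the only nullable alternative, skip

A, D, S have no nullable alternative, so no FIRST/FOLLOW check is needed there.

No FIRST/FOLLOW conflicts found.

Answer: No FIRST/FOLLOW conflicts.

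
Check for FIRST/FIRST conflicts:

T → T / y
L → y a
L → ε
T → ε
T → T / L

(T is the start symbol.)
Yes. T → T '/' y / T → T '/' L on { '/' }

FIRST sets of the non-terminals at (or reachable through a nullable prefix from) the front of some alternative:
  FIRST(T) = { '/', ε }

Productions for T:
  T → T / y: FIRST = { '/' }
  T → ε: FIRST = { ε }
  T → T / L: FIRST = { '/' }
Productions for L:
  L → y a: FIRST = { 'y' }
  L → ε: FIRST = { ε }

Conflict for T: T → T / y and T → T / L
  Overlap: { '/' }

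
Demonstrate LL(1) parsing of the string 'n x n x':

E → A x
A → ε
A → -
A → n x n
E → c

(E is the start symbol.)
LL(1) parsing maintains a stack (initially the start symbol over $) and the input. At each step: if the stack top is a terminal, match it against the current input token; if it is a non-terminal N, replace it with the RHS of M[N, lookahead] (the unique production whose predict set contains the lookahead).

Stack is shown with the top on the left.

Stack      Input      Action
----------------------------
E $        n x n x $  output E → A x
A x $      n x n x $  output A → n x n
n x n x $  n x n x $  match 'n'
x n x $    x n x $    match 'x'
n x $      n x $      match 'n'
x $        x $        match 'x'
$          $          accept

The string is accepted.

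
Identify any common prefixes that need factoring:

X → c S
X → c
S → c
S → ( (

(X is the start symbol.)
Yes, X has productions with common prefix 'c'

Left-factoring is needed when two productions for the same non-terminal
share a common prefix on the right-hand side.

Productions for X:
  X → c S
  X → c
Productions for S:
  S → c
  S → ( (

Found common prefix 'c' in productions for X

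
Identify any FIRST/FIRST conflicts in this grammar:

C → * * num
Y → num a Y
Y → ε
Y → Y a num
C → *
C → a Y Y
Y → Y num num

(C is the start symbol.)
A FIRST/FIRST conflict occurs when two productions N → α and N → β for the same non-terminal have FIRST(α) ∩ FIRST(β) ≠ ∅ (with ε ∈ FIRST of a nullable right-hand side, so two nullable alternatives also conflict).

FIRST sets of the non-terminals at (or reachable through a nullable prefix from) the front of some alternative:
  FIRST(Y) = { 'a', 'num', ε }

Productions for C:
  C → * * num: FIRST = { '*' }
  C → *: FIRST = { '*' }
  C → a Y Y: FIRST = { 'a' }
Productions for Y:
  Y → num a Y: FIRST = { 'num' }
  Y → ε: FIRST = { ε }
  Y → Y a num: FIRST = { 'a', 'num' }
  Y → Y num num: FIRST = { 'a', 'num' }

Conflict for C: C → * * num and C → *
  Overlap: { '*' }
Conflict for Y: Y → num a Y and Y → Y a num
  Overlap: { 'num' }
Conflict for Y: Y → num a Y and Y → Y num num
  Overlap: { 'num' }
Conflict for Y: Y → Y a num and Y → Y num num
  Overlap: { 'a', 'num' }

Answer: Yes. C → '*' '*' num / C → '*' on { '*' }; Y → num a Y / Y → Y a num on { 'num' }; Y → num a Y / Y → Y num num on { 'num' }; Y → Y a num / Y → Y num num on { 'a', 'num' }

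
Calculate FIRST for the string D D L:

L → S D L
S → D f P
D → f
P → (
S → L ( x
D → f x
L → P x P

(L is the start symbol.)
{ 'f' }

FIRST sets of the non-terminals involved (from the grammar, by fixed-point iteration):
  FIRST(D) = { 'f' }

To compute FIRST(D D L), process the symbols left to right:
Symbol D is a non-terminal. Add FIRST(D) \ {ε} = { 'f' }
D is not nullable (ε ∉ FIRST(D)), so stop here.
FIRST(D D L) = { 'f' }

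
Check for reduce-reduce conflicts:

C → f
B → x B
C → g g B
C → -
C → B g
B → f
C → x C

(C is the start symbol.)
Yes — I4: [B → f .] vs [C → f .]

A reduce-reduce conflict occurs when an LR(0) state has two complete items [A → α .] and [B → β .] — both call for a reduction, and with no lookahead the parser cannot choose between them.

Augment with C' → C and build the canonical LR(0) collection (I0 = CLOSURE({[C' → . C]}), then GOTO on every symbol after a dot until no new states appear). It has 15 states:
  I0: { [B → . f], [B → . x B], [C → . -], [C → . B g], [C → . f], [C → . g g B], [C → . x C], [C' → . C] }  — shift
  I1: { [C → - .] }  — reduce
  I2: { [C → B . g] }  — shift
  I3: { [C' → C .] }  — accept
  I4: { [B → f .], [C → f .] }  — 2 reduces
  I5: { [C → g . g B] }  — shift
  I6: { [B → . f], [B → . x B], [B → x . B], [C → . -], [C → . B g], [C → . f], [C → . g g B], [C → . x C], [C → x . C] }  — shift
  I7: { [B → x B .], [C → B . g] }  — shift, reduce
  I8: { [C → x C .] }  — reduce
  I9: { [C → B g .] }  — reduce
  I10: { [B → . f], [B → . x B], [C → g g . B] }  — shift
  I11: { [C → g g B .] }  — reduce
  I12: { [B → f .] }  — reduce
  I13: { [B → . f], [B → . x B], [B → x . B] }  — shift
  I14: { [B → x B .] }  — reduce

I4 contains complete items [B → f .], [C → f .] — reduce-reduce conflict.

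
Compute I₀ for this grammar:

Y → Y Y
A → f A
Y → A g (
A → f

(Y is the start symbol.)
{ [A → . f A], [A → . f], [Y → . A g (], [Y → . Y Y], [Y' → . Y] }

First, augment the grammar with Y' → Y
I₀ = CLOSURE({ [Y' → . Y] }):
  [Y' → . Y] has the dot before Y: add [Y → . Y Y], [Y → . A g (]
  [Y → . A g (] has the dot before A: add [A → . f A], [A → . f]
No further items can be added.

I₀ = { [A → . f A], [A → . f], [Y → . A g (], [Y → . Y Y], [Y' → . Y] }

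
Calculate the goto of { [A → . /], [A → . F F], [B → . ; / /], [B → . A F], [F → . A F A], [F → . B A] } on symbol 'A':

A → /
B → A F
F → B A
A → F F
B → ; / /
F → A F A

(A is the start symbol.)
GOTO(I, 'A') = CLOSURE({ [A → αX.β] : [A → α.Xβ] ∈ I, X = 'A' })

Items with dot before 'A', with the dot advanced:
  [B → . A F] → [B → A . F]
  [F → . A F A] → [F → A . F A]
Closure of the advanced items:
  [B → A . F] has the dot before F: add [F → . B A], [F → . A F A]
  [F → . B A] has the dot before B: add [B → . A F], [B → . ; / /]
  [F → . A F A] has the dot before A: add [A → . /], [A → . F F]

GOTO = { [A → . /], [A → . F F], [B → . ; / /], [B → . A F], [B → A . F], [F → . A F A], [F → . B A], [F → A . F A] }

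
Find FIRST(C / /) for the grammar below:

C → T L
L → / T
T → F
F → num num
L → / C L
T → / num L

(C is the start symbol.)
{ '/', 'num' }

FIRST sets of the non-terminals involved (from the grammar, by fixed-point iteration):
  FIRST(C) = { '/', 'num' }

To compute FIRST(C / /), process the symbols left to right:
Symbol C is a non-terminal. Add FIRST(C) \ {ε} = { '/', 'num' }
C is not nullable (ε ∉ FIRST(C)), so stop here.
FIRST(C / /) = { '/', 'num' }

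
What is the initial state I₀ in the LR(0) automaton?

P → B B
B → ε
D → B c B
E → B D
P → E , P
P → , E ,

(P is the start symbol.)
First, augment the grammar with P' → P
I₀ = CLOSURE({ [P' → . P] }):
  [P' → . P] has the dot before P: add [P → . B B], [P → . E , P], [P → . , E ,]
  [P → . B B] has the dot before B: add [B → .]
  [P → . E , P] has the dot before E: add [E → . B D]
No further items can be added.

I₀ = { [B → .], [E → . B D], [P → . , E ,], [P → . B B], [P → . E , P], [P' → . P] }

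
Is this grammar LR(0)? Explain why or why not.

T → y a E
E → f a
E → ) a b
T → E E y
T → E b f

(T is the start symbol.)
Augment with T' → T and build the canonical LR(0) collection (I0 = CLOSURE({[T' → . T]}), then GOTO on every symbol after a dot until no new states appear). It has 15 states:
  I0: { [E → . ) a b], [E → . f a], [T → . E E y], [T → . E b f], [T → . y a E], [T' → . T] }  — shift
  I1: { [E → ) . a b] }  — shift
  I2: { [E → . ) a b], [E → . f a], [T → E . E y], [T → E . b f] }  — shift
  I3: { [T' → T .] }  — accept
  I4: { [E → f . a] }  — shift
  I5: { [T → y . a E] }  — shift
  I6: { [E → . ) a b], [E → . f a], [T → y a . E] }  — shift
  I7: { [T → y a E .] }  — reduce
  I8: { [E → f a .] }  — reduce
  I9: { [T → E E . y] }  — shift
  I10: { [T → E b . f] }  — shift
  I11: { [T → E b f .] }  — reduce
  I12: { [T → E E y .] }  — reduce
  I13: { [E → ) a . b] }  — shift
  I14: { [E → ) a b .] }  — reduce

Every state is either a pure shift/goto state or contains exactly one complete item and nothing to shift — no conflicts. The grammar is LR(0).

Answer: Yes, the grammar is LR(0)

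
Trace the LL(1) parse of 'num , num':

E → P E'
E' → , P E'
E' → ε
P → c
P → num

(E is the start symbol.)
LL(1) parsing maintains a stack (initially the start symbol over $) and the input. At each step: if the stack top is a terminal, match it against the current input token; if it is a non-terminal N, replace it with the RHS of M[N, lookahead] (the unique production whose predict set contains the lookahead).

Stack is shown with the top on the left.

Stack     Input        Action
-----------------------------
E $       num , num $  output E → P E'
P E' $    num , num $  output P → num
num E' $  num , num $  match 'num'
E' $      , num $      output E' → , P E'
, P E' $  , num $      match ','
P E' $    num $        output P → num
num E' $  num $        match 'num'
E' $      $            output E' → ε
$         $            accept

The string is accepted.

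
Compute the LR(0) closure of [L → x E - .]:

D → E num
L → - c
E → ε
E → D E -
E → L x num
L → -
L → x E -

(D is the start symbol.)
{ [L → x E - .] }

To compute CLOSURE, for each item [A → α.Bβ] where B is a non-terminal, add [B → .γ] for all productions B → γ; repeat for the newly added items until nothing changes.

Start with: [L → x E - .]
The dot is at the end, so nothing is added.

CLOSURE = { [L → x E - .] }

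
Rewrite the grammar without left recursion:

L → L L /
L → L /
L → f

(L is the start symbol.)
L is directly left-recursive. The standard transformation for
  A → A α₁ | ... | A α_m | β₁ | ... | β_n
is
  A  → β₁ A' | ... | β_n A'
  A' → α₁ A' | ... | α_m A' | ε

L → f becomes L → f L'
L → L L / becomes L' → L / L'
L → L / becomes L' → / L'
Add L' → ε

Resulting grammar:
L → f L'
L' → L / L'
L' → / L'
L' → ε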